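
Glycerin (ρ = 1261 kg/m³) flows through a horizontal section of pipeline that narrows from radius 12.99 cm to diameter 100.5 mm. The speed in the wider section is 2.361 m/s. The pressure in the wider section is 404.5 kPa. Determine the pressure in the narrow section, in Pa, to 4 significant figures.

P₂ = 251100 Pa

The volume flow rate is constant, so v₂ = (A₁/A₂)v₁ = (530.1/79.33)·2.361 = 15.78 m/s.
With no height change, Bernoulli's equation is P₁ + ½ρv₁² = P₂ + ½ρv₂².
P₂ = P₁ − ½ρ(v₂² − v₁²) = 404500 − ½·1261·(15.78² − 2.361²) = 404500 − 153400 = 251100 Pa.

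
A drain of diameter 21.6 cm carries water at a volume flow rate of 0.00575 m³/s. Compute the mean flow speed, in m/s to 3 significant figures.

0.157 m/s

Q = 0.00575 m³/s = 0.00575 m³/s.
v = Q/A = 0.00575 / 0.0366 = 0.157 m/s.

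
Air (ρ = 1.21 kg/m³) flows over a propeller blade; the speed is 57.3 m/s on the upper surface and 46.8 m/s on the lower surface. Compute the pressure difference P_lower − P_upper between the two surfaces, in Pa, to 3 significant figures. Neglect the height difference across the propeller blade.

With negligible Δh, P + ½ρv² is constant, so P_low − P_up = ½ρ(v_up² − v_low²).
ΔP = ½·1.21·(57.3² − 46.8²) = 661 Pa.

ΔP ≈ 661 Pa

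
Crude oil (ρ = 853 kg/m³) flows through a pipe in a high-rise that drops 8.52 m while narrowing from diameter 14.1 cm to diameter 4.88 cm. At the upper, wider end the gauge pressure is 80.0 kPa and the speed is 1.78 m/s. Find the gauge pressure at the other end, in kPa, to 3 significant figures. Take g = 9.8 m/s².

P₂ ≈ 58.4 kPa

The volume flow rate is constant, so v₂ = (A₁/A₂)v₁ = (156/18.7)·1.78 = 14.9 m/s.
Energy conservation along the streamline gives P₂ = P₁ − ½ρ(v₂² − v₁²) − ρg(h₂ − h₁).
P₂ = 80000 + ½·853·(1.78² − 14.9²) − 853·9.8·(−8.52) = 80000 + (-92800) − (-71200) = 58400 Pa.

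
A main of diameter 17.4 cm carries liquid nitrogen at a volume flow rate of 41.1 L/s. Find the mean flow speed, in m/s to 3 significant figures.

v ≈ 1.73 m/s

Q = 41.1 L/s = 0.0411 m³/s.
v = Q/A = 0.0411 / 0.0238 = 1.73 m/s.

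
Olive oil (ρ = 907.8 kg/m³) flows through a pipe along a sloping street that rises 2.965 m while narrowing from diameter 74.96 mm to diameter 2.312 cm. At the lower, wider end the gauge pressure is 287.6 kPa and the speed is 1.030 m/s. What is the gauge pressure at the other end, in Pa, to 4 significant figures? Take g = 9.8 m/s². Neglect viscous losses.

P₂ = 208500 Pa

By continuity, v₂ = v₁·A₁/A₂ = 1.030·(44.13/4.198) = 10.83 m/s.
Applying Bernoulli between the two ends and solving for P₂: P₂ = P₁ + ½ρ(v₁² − v₂²) − ρgΔh.
P₂ = 287600 + ½·907.8·(1.030² − 10.83²) − 907.8·9.8·(+2.965) = 287600 + (-52730) − (26380) = 208500 Pa.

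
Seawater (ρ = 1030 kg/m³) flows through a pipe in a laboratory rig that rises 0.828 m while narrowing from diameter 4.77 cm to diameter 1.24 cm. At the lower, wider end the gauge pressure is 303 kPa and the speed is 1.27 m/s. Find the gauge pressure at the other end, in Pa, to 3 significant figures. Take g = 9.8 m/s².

P₂ ≈ 114000 Pa

Mass conservation (A₁v₁ = A₂v₂) gives v₂ = 1.27 × 17.9/1.21 = 18.8 m/s.
Bernoulli: P₁ + ½ρv₁² + ρg h₁ = P₂ + ½ρv₂² + ρg h₂, so P₂ = P₁ + ½ρ(v₁² − v₂²) − ρg(h₂ − h₁).
P₂ = 303000 + ½·1030·(1.27² − 18.8²) − 1030·9.8·(+0.828) = 303000 + (-181000) − (8360) = 114000 Pa.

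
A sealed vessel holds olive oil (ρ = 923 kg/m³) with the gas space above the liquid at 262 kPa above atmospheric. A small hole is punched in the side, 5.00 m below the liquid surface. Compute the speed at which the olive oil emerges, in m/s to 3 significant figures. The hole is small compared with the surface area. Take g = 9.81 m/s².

v = 25.8 m/s

Take point 1 at the surface (v₁ ≈ 0) and point 2 at the hole (at atmospheric pressure). Bernoulli: P₁ + ρg h = P_atm + ½ρv₂².
With P₁ − P_atm = 262000 Pa, v₂ = √(2gh + 2ΔP/ρ) = √(2·9.81·5.00 + 2·262000/923) = 25.8 m/s.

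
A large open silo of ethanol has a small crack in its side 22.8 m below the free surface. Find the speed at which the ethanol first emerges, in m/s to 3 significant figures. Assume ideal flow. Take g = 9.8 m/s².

v ≈ 21.1 m/s

Bernoulli from surface to hole (P equal, v_surface ≈ 0): v = √(2gh) = √(2×9.8×22.8) = 21.1 m/s.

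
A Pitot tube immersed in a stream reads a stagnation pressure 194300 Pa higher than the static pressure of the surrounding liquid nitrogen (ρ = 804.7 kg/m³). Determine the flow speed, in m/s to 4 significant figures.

Bernoulli between the free stream and the stagnation point: ½ρv² = P_stag − P_static.
v = √(2ΔP/ρ) = √(2·194300/804.7) = 21.98 m/s.

v ≈ 21.98 m/s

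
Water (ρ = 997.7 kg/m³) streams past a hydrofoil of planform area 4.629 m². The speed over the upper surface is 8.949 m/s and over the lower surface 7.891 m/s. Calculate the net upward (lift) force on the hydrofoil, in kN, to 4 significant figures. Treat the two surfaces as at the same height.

From P + ½ρv² = const at equal height, P_low − P_up = ½ρ(v_up² − v_low²).
ΔP = ½·997.7·(8.949² − 7.891²) = 8888 Pa.
Lift = ΔP · A = 8888 × 4.629 = 41140 N.

F = 41.14 kN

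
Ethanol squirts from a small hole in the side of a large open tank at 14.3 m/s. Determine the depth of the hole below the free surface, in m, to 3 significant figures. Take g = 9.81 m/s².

Inverting v = √(2gh) gives h = v² / 2g.
h = 14.3²/(2·9.81) = 204/19.62 = 10.4 m.

h = 10.4 m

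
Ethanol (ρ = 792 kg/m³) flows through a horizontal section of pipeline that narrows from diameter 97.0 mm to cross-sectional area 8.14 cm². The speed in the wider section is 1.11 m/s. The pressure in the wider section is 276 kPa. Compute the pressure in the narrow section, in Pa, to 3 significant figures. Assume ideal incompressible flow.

Mass conservation (A₁v₁ = A₂v₂) gives v₂ = 1.11 × 73.9/8.14 = 10.1 m/s.
Bernoulli (h₁ = h₂): P₁ − P₂ = ½ρ(v₂² − v₁²).
P₂ = P₁ − ½ρ(v₂² − v₁²) = 276000 − ½·792·(10.1² − 1.11²) = 276000 − 39700 = 236000 Pa.

P₂ ≈ 236000 Pa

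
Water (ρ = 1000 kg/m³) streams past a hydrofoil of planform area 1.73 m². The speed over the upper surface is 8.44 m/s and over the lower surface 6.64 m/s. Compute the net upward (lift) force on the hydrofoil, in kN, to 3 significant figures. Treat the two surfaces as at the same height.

With equal heights on the two surfaces, Bernoulli gives P_lower − P_upper = ½ρ(v_upper² − v_lower²).
ΔP = ½·1000·(8.44² − 6.64²) = 13600 Pa.
Lift = ΔP · A = 13600 × 1.73 = 23500 N.

F ≈ 23.5 kN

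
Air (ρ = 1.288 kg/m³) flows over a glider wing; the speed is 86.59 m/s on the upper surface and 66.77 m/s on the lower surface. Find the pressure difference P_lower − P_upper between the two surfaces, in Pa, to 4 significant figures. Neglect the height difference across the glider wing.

ΔP ≈ 1957 Pa

With negligible Δh, P + ½ρv² is constant, so P_low − P_up = ½ρ(v_up² − v_low²).
ΔP = ½·1.288·(86.59² − 66.77²) = 1957 Pa.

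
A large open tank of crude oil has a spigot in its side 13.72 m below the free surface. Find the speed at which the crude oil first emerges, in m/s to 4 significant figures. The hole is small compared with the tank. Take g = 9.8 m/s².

v ≈ 16.40 m/s

With the surface at rest and both surface and jet at atmospheric pressure, Bernoulli gives ρg h = ½ρv², so v = √(2gh) = √(2·9.8·13.72) = 16.40 m/s.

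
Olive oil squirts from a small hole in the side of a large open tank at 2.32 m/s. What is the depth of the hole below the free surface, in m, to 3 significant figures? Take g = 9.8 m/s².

0.275 m

For a small hole in a large open tank, ½v² = gh, giving h = v²/(2g).
h = 2.32²/(2·9.8) = 5.38/19.60 = 0.275 m.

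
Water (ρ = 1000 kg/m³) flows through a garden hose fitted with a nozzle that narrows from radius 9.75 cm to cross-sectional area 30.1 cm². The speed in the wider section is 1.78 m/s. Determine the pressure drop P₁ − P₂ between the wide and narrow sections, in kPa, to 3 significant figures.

By continuity, v₂ = v₁·A₁/A₂ = 1.78·(299/30.1) = 17.7 m/s.
With no height change, Bernoulli's equation is P₁ + ½ρv₁² = P₂ + ½ρv₂².
P₁ − P₂ = ½·1000·(17.7² − 1.78²) = ½·1000·309 = 154000 Pa.

ΔP ≈ 154 kPa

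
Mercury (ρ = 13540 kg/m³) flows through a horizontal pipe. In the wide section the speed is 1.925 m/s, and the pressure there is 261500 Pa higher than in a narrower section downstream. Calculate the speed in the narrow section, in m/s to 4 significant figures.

6.506 m/s

With h₁ = h₂, rearranging Bernoulli gives v₂ = √(v₁² + 2ΔP/ρ).
v₂ = √(1.925² + 2·261500/13540) = √(3.706 + 38.63) = 6.506 m/s.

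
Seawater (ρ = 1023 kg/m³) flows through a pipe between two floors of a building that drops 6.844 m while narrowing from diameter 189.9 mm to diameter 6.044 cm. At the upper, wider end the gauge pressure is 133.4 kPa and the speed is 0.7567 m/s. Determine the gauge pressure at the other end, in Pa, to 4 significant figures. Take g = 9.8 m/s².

The volume flow rate is constant, so v₂ = (A₁/A₂)v₁ = (283.2/28.69)·0.7567 = 7.470 m/s.
Energy conservation along the streamline gives P₂ = P₁ − ½ρ(v₂² − v₁²) − ρg(h₂ − h₁).
P₂ = 133400 + ½·1023·(0.7567² − 7.470²) − 1023·9.8·(−6.844) = 133400 + (-28250) − (-68610) = 173800 Pa.

P₂ ≈ 173800 Pa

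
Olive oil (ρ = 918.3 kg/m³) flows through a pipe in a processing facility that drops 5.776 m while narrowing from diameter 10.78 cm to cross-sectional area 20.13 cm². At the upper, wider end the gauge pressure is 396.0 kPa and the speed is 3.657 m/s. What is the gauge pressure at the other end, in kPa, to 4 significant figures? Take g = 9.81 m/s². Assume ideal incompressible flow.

P₂ ≈ 327.9 kPa

By continuity, v₂ = v₁·A₁/A₂ = 3.657·(91.27/20.13) = 16.58 m/s.
Energy conservation along the streamline gives P₂ = P₁ − ½ρ(v₂² − v₁²) − ρg(h₂ − h₁).
P₂ = 396000 + ½·918.3·(3.657² − 16.58²) − 918.3·9.81·(−5.776) = 396000 + (-120100) − (-52030) = 327900 Pa.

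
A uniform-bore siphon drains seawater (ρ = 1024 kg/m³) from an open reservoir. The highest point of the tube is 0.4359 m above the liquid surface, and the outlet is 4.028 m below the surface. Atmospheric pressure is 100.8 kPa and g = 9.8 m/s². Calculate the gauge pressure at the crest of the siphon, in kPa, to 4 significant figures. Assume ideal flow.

P_gauge ≈ -44.80 kPa

Bernoulli surface→outlet gives ½v² = g·h_out, so v = √(2·9.8·4.028) = 8.885 m/s.
Continuity keeps v the same throughout the tube; from surface to crest, P_atm + 0 = P_top + ½ρv² + ρg·h_top.
P_top = 100800 − ½·1024·8.885² − 1024·9.8·0.4359 = 56000 Pa. So P_gauge = P_top − P_atm = -44800 Pa.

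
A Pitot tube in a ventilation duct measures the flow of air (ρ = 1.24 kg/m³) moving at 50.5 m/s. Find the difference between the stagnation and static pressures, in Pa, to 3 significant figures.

ΔP ≈ 1580 Pa

Bernoulli between the free stream and the stagnation point: ½ρv² = P_stag − P_static.
ΔP = ½·1.24·50.5² = 1580 Pa.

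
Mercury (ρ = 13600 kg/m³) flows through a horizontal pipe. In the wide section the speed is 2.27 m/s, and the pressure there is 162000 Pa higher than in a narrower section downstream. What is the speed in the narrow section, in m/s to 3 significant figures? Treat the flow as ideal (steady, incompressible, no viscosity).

Along the level pipe P + ½ρv² is conserved, hence v₂² = v₁² + 2(P₁ − P₂)/ρ.
v₂ = √(2.27² + 2·162000/13600) = √(5.15 + 23.8) = 5.38 m/s.

v₂ ≈ 5.38 m/s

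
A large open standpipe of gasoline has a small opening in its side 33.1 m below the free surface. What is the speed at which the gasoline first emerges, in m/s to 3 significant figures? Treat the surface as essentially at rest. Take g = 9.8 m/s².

v ≈ 25.5 m/s

Bernoulli from surface to hole (P equal, v_surface ≈ 0): v = √(2gh) = √(2×9.8×33.1) = 25.5 m/s.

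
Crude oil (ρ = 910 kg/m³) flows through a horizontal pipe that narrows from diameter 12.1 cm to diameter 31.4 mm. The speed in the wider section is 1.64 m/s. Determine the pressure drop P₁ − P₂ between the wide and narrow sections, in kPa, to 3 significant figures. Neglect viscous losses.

ΔP ≈ 269 kPa

The volume flow rate is constant, so v₂ = (A₁/A₂)v₁ = (115/7.74)·1.64 = 24.4 m/s.
The pipe is horizontal, so Bernoulli reduces to P₁ + ½ρv₁² = P₂ + ½ρv₂².
P₁ − P₂ = ½·910·(24.4² − 1.64²) = ½·910·590 = 269000 Pa.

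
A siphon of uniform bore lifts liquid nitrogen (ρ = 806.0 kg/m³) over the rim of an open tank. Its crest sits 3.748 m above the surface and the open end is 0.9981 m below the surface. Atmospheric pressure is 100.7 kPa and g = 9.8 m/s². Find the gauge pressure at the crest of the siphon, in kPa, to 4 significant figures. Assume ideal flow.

Bernoulli surface→outlet gives ½v² = g·h_out, so v = √(2·9.8·0.9981) = 4.423 m/s.
The bore is uniform, so the speed at the crest is the same v. Bernoulli surface→crest: P_atm = P_top + ½ρv² + ρg·h_top.
P_top = 100700 − ½·806.0·4.423² − 806.0·9.8·3.748 = 63210 Pa. So P_gauge = P_top − P_atm = -37490 Pa.

P_gauge = -37.49 kPa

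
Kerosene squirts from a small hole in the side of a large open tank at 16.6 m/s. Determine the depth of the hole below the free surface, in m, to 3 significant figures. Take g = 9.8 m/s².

h ≈ 14.1 m

Torricelli: v = √(2gh), so h = v²/(2g).
h = 16.6²/(2·9.8) = 276/19.60 = 14.1 m.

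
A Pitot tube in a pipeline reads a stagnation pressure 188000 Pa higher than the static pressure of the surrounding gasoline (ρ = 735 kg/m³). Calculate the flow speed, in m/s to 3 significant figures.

v ≈ 22.6 m/s

The dynamic pressure equals the rise in static pressure at the stagnation point: ΔP = ½ρv².
v = √(2ΔP/ρ) = √(2·188000/735) = 22.6 m/s.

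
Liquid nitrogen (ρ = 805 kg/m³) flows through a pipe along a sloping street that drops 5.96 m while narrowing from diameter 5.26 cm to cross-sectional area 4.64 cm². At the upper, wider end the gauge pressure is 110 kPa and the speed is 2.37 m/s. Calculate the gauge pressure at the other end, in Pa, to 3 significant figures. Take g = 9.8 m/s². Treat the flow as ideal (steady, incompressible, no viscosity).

110000 Pa

By continuity, v₂ = v₁·A₁/A₂ = 2.37·(21.7/4.64) = 11.1 m/s.
Bernoulli: P₁ + ½ρv₁² + ρg h₁ = P₂ + ½ρv₂² + ρg h₂, so P₂ = P₁ + ½ρ(v₁² − v₂²) − ρg(h₂ − h₁).
P₂ = 110000 + ½·805·(2.37² − 11.1²) − 805·9.8·(−5.96) = 110000 + (-47300) − (-47000) = 110000 Pa.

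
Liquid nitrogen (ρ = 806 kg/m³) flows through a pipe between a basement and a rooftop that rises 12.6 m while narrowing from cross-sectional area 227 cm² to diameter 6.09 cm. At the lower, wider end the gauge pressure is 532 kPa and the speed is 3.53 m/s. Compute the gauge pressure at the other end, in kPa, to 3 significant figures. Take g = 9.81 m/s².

P₂ ≈ 132 kPa

By continuity, v₂ = v₁·A₁/A₂ = 3.53·(227/29.1) = 27.5 m/s.
Applying Bernoulli between the two ends and solving for P₂: P₂ = P₁ + ½ρ(v₁² − v₂²) − ρgΔh.
P₂ = 532000 + ½·806·(3.53² − 27.5²) − 806·9.81·(+12.6) = 532000 + (-300000) − (99600) = 132000 Pa.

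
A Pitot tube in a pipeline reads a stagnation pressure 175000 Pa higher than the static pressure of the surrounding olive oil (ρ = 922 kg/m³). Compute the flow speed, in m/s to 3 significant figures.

v = 19.5 m/s

At the stagnation point the flow is brought to rest, so Bernoulli gives P_stag − P_static = ½ρv².
v = √(2ΔP/ρ) = √(2·175000/922) = 19.5 m/s.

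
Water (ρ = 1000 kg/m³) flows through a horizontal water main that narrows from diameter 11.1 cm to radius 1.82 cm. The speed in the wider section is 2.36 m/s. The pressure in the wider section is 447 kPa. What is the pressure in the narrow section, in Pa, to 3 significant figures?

The volume flow rate is constant, so v₂ = (A₁/A₂)v₁ = (96.8/10.4)·2.36 = 21.9 m/s.
Along the horizontal streamline, P + ½ρv² is constant.
P₂ = P₁ − ½ρ(v₂² − v₁²) = 447000 − ½·1000·(21.9² − 2.36²) = 447000 − 238000 = 209000 Pa.

P₂ ≈ 209000 Pa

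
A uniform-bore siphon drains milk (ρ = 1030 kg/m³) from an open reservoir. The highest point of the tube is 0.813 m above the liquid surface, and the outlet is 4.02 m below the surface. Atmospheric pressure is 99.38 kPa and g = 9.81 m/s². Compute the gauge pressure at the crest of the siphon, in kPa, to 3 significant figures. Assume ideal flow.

-48.8 kPa

The outlet speed comes from Torricelli: v = √(2g·4.02) = 8.88 m/s.
With constant cross-section the crest speed equals v; applying Bernoulli from the surface up to the crest, P_top = P_atm − ½ρv² − ρg·h_top.
P_top = 99380 − ½·1030·8.88² − 1030·9.81·0.813 = 50500 Pa. So P_gauge = P_top − P_atm = -48800 Pa.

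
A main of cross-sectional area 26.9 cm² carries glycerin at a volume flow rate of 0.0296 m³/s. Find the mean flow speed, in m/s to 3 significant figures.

11.0 m/s

Q = 0.0296 m³/s = 0.0296 m³/s.
v = Q/A = 0.0296 / 0.00269 = 11.0 m/s.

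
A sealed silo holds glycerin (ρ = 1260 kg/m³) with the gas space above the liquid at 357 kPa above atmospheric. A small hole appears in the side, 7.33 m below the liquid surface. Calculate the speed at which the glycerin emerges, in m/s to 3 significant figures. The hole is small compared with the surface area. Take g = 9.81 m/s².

Take point 1 at the surface (v₁ ≈ 0) and point 2 at the hole (at atmospheric pressure). Bernoulli: P₁ + ρg h = P_atm + ½ρv₂².
With P₁ − P_atm = 357000 Pa, v₂ = √(2gh + 2ΔP/ρ) = √(2·9.81·7.33 + 2·357000/1260) = 26.7 m/s.

v ≈ 26.7 m/s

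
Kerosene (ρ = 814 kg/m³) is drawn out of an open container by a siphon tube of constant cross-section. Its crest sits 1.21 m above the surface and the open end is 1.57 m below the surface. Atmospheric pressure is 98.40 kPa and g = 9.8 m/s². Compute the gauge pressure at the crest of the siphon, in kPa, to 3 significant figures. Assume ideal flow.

P_gauge ≈ -22.2 kPa

From the surface to the outlet (both open to atmosphere, surface at rest): v = √(2g·h_out) = √(2·9.8·1.57) = 5.55 m/s.
The bore is uniform, so the speed at the crest is the same v. Bernoulli surface→crest: P_atm = P_top + ½ρv² + ρg·h_top.
P_top = 98400 − ½·814·5.55² − 814·9.8·1.21 = 76200 Pa. So P_gauge = P_top − P_atm = -22200 Pa.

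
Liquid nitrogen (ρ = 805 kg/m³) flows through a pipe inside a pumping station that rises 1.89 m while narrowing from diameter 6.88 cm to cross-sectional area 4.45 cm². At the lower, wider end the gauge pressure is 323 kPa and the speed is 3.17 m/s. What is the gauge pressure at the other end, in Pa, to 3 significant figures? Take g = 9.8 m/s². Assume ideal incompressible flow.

P₂ = 29800 Pa

Continuity gives A₁v₁ = A₂v₂, so v₂ = (37.2 cm²)/(4.45 cm²) × 3.17 m/s = 26.5 m/s.
Energy conservation along the streamline gives P₂ = P₁ − ½ρ(v₂² − v₁²) − ρg(h₂ − h₁).
P₂ = 323000 + ½·805·(3.17² − 26.5²) − 805·9.8·(+1.89) = 323000 + (-278000) − (14900) = 29800 Pa.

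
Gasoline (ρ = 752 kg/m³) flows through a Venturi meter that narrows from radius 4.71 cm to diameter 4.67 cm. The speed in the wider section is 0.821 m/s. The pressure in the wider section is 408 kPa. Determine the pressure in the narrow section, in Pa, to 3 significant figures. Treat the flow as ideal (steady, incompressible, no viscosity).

By continuity, v₂ = v₁·A₁/A₂ = 0.821·(69.7/17.1) = 3.34 m/s.
Along the horizontal streamline, P + ½ρv² is constant.
P₂ = P₁ − ½ρ(v₂² − v₁²) = 408000 − ½·752·(3.34² − 0.821²) = 408000 − 3940 = 404000 Pa.

P₂ ≈ 404000 Pa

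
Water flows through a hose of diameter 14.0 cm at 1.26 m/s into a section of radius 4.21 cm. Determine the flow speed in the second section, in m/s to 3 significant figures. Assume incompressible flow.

v₂ ≈ 3.48 m/s

By continuity, v₂ = v₁·A₁/A₂ = 1.26·(154/55.7) = 3.48 m/s.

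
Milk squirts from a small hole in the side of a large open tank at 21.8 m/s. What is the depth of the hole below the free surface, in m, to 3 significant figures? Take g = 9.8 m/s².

Torricelli: v = √(2gh), so h = v²/(2g).
h = 21.8²/(2·9.8) = 475/19.60 = 24.2 m.

h ≈ 24.2 m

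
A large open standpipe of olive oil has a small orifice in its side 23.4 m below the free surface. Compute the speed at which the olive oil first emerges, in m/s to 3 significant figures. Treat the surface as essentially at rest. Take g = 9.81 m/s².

v ≈ 21.4 m/s

The surface is effectively still and both ends are open, so ½v² = gh and v = √(2·9.81·23.4) = 21.4 m/s.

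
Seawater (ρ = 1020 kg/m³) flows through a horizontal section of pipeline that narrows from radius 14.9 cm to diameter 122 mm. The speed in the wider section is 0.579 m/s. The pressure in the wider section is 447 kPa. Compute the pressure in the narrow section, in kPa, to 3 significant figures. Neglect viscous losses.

Continuity gives A₁v₁ = A₂v₂, so v₂ = (697 cm²)/(117 cm²) × 0.579 m/s = 3.45 m/s.
With no height change, Bernoulli's equation is P₁ + ½ρv₁² = P₂ + ½ρv₂².
P₂ = P₁ − ½ρ(v₂² − v₁²) = 447000 − ½·1020·(3.45² − 0.579²) = 447000 − 5920 = 441000 Pa.

P₂ ≈ 441 kPa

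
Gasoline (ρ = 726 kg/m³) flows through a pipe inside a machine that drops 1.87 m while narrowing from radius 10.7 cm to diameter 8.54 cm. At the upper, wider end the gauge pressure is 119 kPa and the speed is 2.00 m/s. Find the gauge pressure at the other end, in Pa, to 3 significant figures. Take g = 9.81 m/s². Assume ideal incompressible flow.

P₂ ≈ 76500 Pa

Continuity gives A₁v₁ = A₂v₂, so v₂ = (360 cm²)/(57.3 cm²) × 2.00 m/s = 12.6 m/s.
Energy conservation along the streamline gives P₂ = P₁ − ½ρ(v₂² − v₁²) − ρg(h₂ − h₁).
P₂ = 119000 + ½·726·(2.00² − 12.6²) − 726·9.81·(−1.87) = 119000 + (-55800) − (-13300) = 76500 Pa.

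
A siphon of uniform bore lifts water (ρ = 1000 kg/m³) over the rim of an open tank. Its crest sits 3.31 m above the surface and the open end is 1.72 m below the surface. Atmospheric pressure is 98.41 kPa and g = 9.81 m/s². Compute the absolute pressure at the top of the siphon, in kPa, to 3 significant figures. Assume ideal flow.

From the surface to the outlet (both open to atmosphere, surface at rest): v = √(2g·h_out) = √(2·9.81·1.72) = 5.81 m/s.
With constant cross-section the crest speed equals v; applying Bernoulli from the surface up to the crest, P_top = P_atm − ½ρv² − ρg·h_top.
P_top = 98410 − ½·1000·5.81² − 1000·9.81·3.31 = 49100 Pa.

P_top = 49.1 kPa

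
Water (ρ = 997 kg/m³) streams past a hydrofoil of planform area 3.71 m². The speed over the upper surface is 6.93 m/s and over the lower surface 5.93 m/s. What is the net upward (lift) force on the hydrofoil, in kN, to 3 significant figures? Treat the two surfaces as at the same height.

F ≈ 23.8 kN

The faster flow above has the lower pressure; Bernoulli (same height) gives ΔP = ½ρ(v_up² − v_low²).
ΔP = ½·997·(6.93² − 5.93²) = 6410 Pa.
Lift = ΔP · A = 6410 × 3.71 = 23800 N.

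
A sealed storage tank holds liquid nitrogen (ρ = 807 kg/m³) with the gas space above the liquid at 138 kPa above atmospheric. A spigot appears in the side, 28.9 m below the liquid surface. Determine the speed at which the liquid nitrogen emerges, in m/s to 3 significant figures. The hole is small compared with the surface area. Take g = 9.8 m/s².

Take point 1 at the surface (v₁ ≈ 0) and point 2 at the hole (at atmospheric pressure). Bernoulli: P₁ + ρg h = P_atm + ½ρv₂².
With P₁ − P_atm = 138000 Pa, v₂ = √(2gh + 2ΔP/ρ) = √(2·9.8·28.9 + 2·138000/807) = 30.1 m/s.

v ≈ 30.1 m/s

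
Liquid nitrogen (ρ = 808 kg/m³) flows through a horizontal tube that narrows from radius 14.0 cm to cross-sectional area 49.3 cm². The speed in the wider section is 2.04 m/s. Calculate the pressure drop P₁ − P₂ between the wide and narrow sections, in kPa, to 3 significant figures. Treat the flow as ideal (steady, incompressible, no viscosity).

ΔP ≈ 261 kPa

The volume flow rate is constant, so v₂ = (A₁/A₂)v₁ = (616/49.3)·2.04 = 25.5 m/s.
The pipe is horizontal, so Bernoulli reduces to P₁ + ½ρv₁² = P₂ + ½ρv₂².
P₁ − P₂ = ½·808·(25.5² − 2.04²) = ½·808·645 = 261000 Pa.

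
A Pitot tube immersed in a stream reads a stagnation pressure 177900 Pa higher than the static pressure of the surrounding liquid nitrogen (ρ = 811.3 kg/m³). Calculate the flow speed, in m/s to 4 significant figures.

20.94 m/s

Bernoulli between the free stream and the stagnation point: ½ρv² = P_stag − P_static.
v = √(2ΔP/ρ) = √(2·177900/811.3) = 20.94 m/s.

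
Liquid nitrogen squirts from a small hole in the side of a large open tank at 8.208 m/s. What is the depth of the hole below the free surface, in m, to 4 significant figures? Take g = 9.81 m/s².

Torricelli: v = √(2gh), so h = v²/(2g).
h = 8.208²/(2·9.81) = 67.37/19.62 = 3.434 m.

h ≈ 3.434 m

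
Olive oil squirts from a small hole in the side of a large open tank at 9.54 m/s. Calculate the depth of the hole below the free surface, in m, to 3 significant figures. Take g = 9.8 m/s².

4.64 m

Inverting v = √(2gh) gives h = v² / 2g.
h = 9.54²/(2·9.8) = 91.0/19.60 = 4.64 m.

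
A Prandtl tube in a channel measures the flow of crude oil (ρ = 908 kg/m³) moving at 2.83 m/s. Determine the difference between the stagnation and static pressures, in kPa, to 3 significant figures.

Bernoulli between the free stream and the stagnation point: ½ρv² = P_stag − P_static.
ΔP = ½·908·2.83² = 3640 Pa.

3.64 kPa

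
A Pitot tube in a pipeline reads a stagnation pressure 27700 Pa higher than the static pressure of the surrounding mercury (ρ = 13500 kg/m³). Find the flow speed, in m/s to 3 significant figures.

At the stagnation point the flow is brought to rest, so Bernoulli gives P_stag − P_static = ½ρv².
v = √(2ΔP/ρ) = √(2·27700/13500) = 2.03 m/s.

v = 2.03 m/s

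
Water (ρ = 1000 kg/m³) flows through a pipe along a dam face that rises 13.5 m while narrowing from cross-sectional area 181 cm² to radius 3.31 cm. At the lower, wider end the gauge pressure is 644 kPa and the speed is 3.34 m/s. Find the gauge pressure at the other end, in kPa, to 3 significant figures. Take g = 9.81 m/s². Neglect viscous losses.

Mass conservation (A₁v₁ = A₂v₂) gives v₂ = 3.34 × 181/34.4 = 17.6 m/s.
Applying Bernoulli between the two ends and solving for P₂: P₂ = P₁ + ½ρ(v₁² − v₂²) − ρgΔh.
P₂ = 644000 + ½·1000·(3.34² − 17.6²) − 1000·9.81·(+13.5) = 644000 + (-149000) − (132000) = 363000 Pa.

P₂ = 363 kPa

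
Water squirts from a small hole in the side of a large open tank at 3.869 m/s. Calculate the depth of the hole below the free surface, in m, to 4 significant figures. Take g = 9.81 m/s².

h ≈ 0.7630 m

For a small hole in a large open tank, ½v² = gh, giving h = v²/(2g).
h = 3.869²/(2·9.81) = 14.97/19.62 = 0.7630 m.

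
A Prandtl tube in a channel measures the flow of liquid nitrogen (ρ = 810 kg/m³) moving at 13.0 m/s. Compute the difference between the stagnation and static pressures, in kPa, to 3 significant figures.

The dynamic pressure equals the rise in static pressure at the stagnation point: ΔP = ½ρv².
ΔP = ½·810·13.0² = 68400 Pa.

ΔP ≈ 68.4 kPa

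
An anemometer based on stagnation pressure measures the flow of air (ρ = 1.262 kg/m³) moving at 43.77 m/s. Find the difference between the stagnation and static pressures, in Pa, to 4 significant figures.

ΔP ≈ 1209 Pa

The dynamic pressure equals the rise in static pressure at the stagnation point: ΔP = ½ρv².
ΔP = ½·1.262·43.77² = 1209 Pa.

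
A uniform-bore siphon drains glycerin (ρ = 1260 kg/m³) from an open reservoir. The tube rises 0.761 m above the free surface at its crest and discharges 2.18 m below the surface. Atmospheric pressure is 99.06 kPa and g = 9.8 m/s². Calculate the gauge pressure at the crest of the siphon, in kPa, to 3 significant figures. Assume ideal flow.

-36.3 kPa

The outlet speed comes from Torricelli: v = √(2g·2.18) = 6.54 m/s.
The bore is uniform, so the speed at the crest is the same v. Bernoulli surface→crest: P_atm = P_top + ½ρv² + ρg·h_top.
P_top = 99060 − ½·1260·6.54² − 1260·9.8·0.761 = 62700 Pa. So P_gauge = P_top − P_atm = -36300 Pa.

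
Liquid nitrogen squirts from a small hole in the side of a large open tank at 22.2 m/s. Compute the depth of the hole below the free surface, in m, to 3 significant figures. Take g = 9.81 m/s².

25.1 m

For a small hole in a large open tank, ½v² = gh, giving h = v²/(2g).
h = 22.2²/(2·9.81) = 493/19.62 = 25.1 m.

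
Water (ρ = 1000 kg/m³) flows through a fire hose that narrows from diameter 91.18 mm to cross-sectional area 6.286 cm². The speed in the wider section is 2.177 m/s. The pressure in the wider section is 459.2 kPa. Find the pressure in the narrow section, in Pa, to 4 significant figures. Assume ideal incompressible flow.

The volume flow rate is constant, so v₂ = (A₁/A₂)v₁ = (65.30/6.286)·2.177 = 22.61 m/s.
The pipe is horizontal, so Bernoulli reduces to P₁ + ½ρv₁² = P₂ + ½ρv₂².
P₂ = P₁ − ½ρ(v₂² − v₁²) = 459200 − ½·1000·(22.61² − 2.177²) = 459200 − 253300 = 205900 Pa.

P₂ ≈ 205900 Pa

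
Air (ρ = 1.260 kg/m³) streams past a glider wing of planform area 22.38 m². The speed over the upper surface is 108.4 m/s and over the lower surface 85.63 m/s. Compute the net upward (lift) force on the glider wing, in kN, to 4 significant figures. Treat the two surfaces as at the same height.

With equal heights on the two surfaces, Bernoulli gives P_lower − P_upper = ½ρ(v_upper² − v_lower²).
ΔP = ½·1.260·(108.4² − 85.63²) = 2783 Pa.
Lift = ΔP · A = 2783 × 22.38 = 62290 N.

62.29 kN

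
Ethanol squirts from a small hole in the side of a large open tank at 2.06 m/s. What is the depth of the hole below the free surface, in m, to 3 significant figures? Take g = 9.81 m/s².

For a small hole in a large open tank, ½v² = gh, giving h = v²/(2g).
h = 2.06²/(2·9.81) = 4.24/19.62 = 0.216 m.

h = 0.216 m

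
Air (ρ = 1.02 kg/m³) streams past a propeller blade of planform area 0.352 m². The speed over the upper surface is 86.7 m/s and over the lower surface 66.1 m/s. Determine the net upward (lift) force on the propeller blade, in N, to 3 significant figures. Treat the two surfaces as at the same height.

F = 565 N

With equal heights on the two surfaces, Bernoulli gives P_lower − P_upper = ½ρ(v_upper² − v_lower²).
ΔP = ½·1.02·(86.7² − 66.1²) = 1610 Pa.
Lift = ΔP · A = 1610 × 0.352 = 565 N.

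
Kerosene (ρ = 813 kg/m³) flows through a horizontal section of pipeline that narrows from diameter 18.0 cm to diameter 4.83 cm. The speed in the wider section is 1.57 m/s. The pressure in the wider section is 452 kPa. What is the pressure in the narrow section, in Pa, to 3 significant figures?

P₂ ≈ 260000 Pa

Mass conservation (A₁v₁ = A₂v₂) gives v₂ = 1.57 × 254/18.3 = 21.8 m/s.
The pipe is horizontal, so Bernoulli reduces to P₁ + ½ρv₁² = P₂ + ½ρv₂².
P₂ = P₁ − ½ρ(v₂² − v₁²) = 452000 − ½·813·(21.8² − 1.57²) = 452000 − 192000 = 260000 Pa.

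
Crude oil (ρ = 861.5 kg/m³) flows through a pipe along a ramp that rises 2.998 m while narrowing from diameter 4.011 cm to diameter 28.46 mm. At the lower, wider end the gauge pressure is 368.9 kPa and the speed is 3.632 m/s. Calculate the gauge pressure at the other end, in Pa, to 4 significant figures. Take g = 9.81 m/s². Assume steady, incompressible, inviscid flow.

By continuity, v₂ = v₁·A₁/A₂ = 3.632·(12.64/6.362) = 7.214 m/s.
Bernoulli: P₁ + ½ρv₁² + ρg h₁ = P₂ + ½ρv₂² + ρg h₂, so P₂ = P₁ + ½ρ(v₁² − v₂²) − ρg(h₂ − h₁).
P₂ = 368900 + ½·861.5·(3.632² − 7.214²) − 861.5·9.81·(+2.998) = 368900 + (-16740) − (25340) = 326800 Pa.

P₂ ≈ 326800 Pa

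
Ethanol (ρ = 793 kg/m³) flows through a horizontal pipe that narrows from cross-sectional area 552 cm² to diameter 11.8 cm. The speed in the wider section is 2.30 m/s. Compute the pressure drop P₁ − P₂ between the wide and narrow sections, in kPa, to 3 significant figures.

By continuity, v₂ = v₁·A₁/A₂ = 2.30·(552/109) = 11.6 m/s.
With no height change, Bernoulli's equation is P₁ + ½ρv₁² = P₂ + ½ρv₂².
P₁ − P₂ = ½·793·(11.6² − 2.30²) = ½·793·129 = 51300 Pa.

51.3 kPa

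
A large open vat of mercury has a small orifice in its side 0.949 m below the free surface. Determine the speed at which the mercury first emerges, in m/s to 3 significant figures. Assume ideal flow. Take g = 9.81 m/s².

v ≈ 4.32 m/s

The surface is effectively still and both ends are open, so ½v² = gh and v = √(2·9.81·0.949) = 4.32 m/s.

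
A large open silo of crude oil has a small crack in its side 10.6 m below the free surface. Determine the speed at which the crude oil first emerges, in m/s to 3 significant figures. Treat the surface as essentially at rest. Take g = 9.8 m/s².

The surface is effectively still and both ends are open, so ½v² = gh and v = √(2·9.8·10.6) = 14.4 m/s.

14.4 m/s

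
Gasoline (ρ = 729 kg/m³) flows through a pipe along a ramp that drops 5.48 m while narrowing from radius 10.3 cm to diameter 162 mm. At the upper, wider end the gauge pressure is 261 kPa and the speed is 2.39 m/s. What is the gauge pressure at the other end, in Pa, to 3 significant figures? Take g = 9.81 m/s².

Continuity gives A₁v₁ = A₂v₂, so v₂ = (333 cm²)/(206 cm²) × 2.39 m/s = 3.86 m/s.
Applying Bernoulli between the two ends and solving for P₂: P₂ = P₁ + ½ρ(v₁² − v₂²) − ρgΔh.
P₂ = 261000 + ½·729·(2.39² − 3.86²) − 729·9.81·(−5.48) = 261000 + (-3360) − (-39200) = 297000 Pa.

P₂ ≈ 297000 Pa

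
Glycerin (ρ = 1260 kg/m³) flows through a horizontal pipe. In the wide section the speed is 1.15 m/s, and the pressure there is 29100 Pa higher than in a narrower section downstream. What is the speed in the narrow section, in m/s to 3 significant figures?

6.89 m/s

Along the level pipe P + ½ρv² is conserved, hence v₂² = v₁² + 2(P₁ − P₂)/ρ.
v₂ = √(1.15² + 2·29100/1260) = √(1.32 + 46.2) = 6.89 m/s.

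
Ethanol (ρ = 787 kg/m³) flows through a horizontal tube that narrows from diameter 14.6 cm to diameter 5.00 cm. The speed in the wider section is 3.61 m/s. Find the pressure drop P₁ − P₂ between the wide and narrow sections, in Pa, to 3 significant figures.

ΔP ≈ 368000 Pa

Continuity gives A₁v₁ = A₂v₂, so v₂ = (167 cm²)/(19.6 cm²) × 3.61 m/s = 30.8 m/s.
Bernoulli (h₁ = h₂): P₁ − P₂ = ½ρ(v₂² − v₁²).
P₁ − P₂ = ½·787·(30.8² − 3.61²) = ½·787·934 = 368000 Pa.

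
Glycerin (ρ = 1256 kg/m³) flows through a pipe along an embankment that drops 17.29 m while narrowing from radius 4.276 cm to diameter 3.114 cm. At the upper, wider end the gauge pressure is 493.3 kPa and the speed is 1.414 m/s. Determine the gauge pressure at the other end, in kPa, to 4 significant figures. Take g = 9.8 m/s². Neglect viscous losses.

635.9 kPa

Continuity gives A₁v₁ = A₂v₂, so v₂ = (57.44 cm²)/(7.616 cm²) × 1.414 m/s = 10.66 m/s.
Bernoulli: P₁ + ½ρv₁² + ρg h₁ = P₂ + ½ρv₂² + ρg h₂, so P₂ = P₁ + ½ρ(v₁² − v₂²) − ρg(h₂ − h₁).
P₂ = 493300 + ½·1256·(1.414² − 10.66²) − 1256·9.8·(−17.29) = 493300 + (-70170) − (-212800) = 635900 Pa.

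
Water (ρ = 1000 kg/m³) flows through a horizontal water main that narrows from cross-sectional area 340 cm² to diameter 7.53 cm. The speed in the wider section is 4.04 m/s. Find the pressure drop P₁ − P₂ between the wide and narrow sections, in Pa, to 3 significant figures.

ΔP ≈ 468000 Pa

Continuity gives A₁v₁ = A₂v₂, so v₂ = (340 cm²)/(44.5 cm²) × 4.04 m/s = 30.8 m/s.
Along the horizontal streamline, P + ½ρv² is constant.
P₁ − P₂ = ½·1000·(30.8² − 4.04²) = ½·1000·935 = 468000 Pa.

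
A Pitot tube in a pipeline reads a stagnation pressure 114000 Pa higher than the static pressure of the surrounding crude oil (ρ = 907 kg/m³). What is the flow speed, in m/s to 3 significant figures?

v ≈ 15.9 m/s

Bernoulli between the free stream and the stagnation point: ½ρv² = P_stag − P_static.
v = √(2ΔP/ρ) = √(2·114000/907) = 15.9 m/s.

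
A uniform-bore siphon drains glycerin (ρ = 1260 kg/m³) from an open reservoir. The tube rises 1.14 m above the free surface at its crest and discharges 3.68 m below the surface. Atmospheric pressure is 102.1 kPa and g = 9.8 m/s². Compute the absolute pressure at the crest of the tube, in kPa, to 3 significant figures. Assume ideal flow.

42.6 kPa

From the surface to the outlet (both open to atmosphere, surface at rest): v = √(2g·h_out) = √(2·9.8·3.68) = 8.49 m/s.
With constant cross-section the crest speed equals v; applying Bernoulli from the surface up to the crest, P_top = P_atm − ½ρv² − ρg·h_top.
P_top = 102100 − ½·1260·8.49² − 1260·9.8·1.14 = 42600 Pa.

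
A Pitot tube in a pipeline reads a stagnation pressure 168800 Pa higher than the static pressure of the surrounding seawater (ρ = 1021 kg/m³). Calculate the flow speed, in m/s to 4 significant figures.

v = 18.18 m/s

At the stagnation point the flow is brought to rest, so Bernoulli gives P_stag − P_static = ½ρv².
v = √(2ΔP/ρ) = √(2·168800/1021) = 18.18 m/s.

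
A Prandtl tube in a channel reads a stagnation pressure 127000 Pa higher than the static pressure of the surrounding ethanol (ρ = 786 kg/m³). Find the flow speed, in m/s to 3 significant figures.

Bernoulli between the free stream and the stagnation point: ½ρv² = P_stag − P_static.
v = √(2ΔP/ρ) = √(2·127000/786) = 18.0 m/s.

18.0 m/s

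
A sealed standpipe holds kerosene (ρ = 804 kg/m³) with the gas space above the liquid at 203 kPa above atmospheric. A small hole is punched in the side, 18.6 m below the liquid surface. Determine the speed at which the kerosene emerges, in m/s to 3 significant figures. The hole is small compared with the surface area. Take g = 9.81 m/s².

Take point 1 at the surface (v₁ ≈ 0) and point 2 at the hole (at atmospheric pressure). Bernoulli: P₁ + ρg h = P_atm + ½ρv₂².
With P₁ − P_atm = 203000 Pa, v₂ = √(2gh + 2ΔP/ρ) = √(2·9.81·18.6 + 2·203000/804) = 29.5 m/s.

v ≈ 29.5 m/s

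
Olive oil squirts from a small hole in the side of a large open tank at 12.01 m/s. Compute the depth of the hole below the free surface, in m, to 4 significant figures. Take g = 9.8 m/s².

Inverting v = √(2gh) gives h = v² / 2g.
h = 12.01²/(2·9.8) = 144.2/19.60 = 7.359 m.

h ≈ 7.359 m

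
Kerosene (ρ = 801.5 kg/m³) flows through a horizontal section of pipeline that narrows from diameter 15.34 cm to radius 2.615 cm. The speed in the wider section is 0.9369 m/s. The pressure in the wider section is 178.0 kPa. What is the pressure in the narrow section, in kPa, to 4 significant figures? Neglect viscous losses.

P₂ ≈ 152.3 kPa

By continuity, v₂ = v₁·A₁/A₂ = 0.9369·(184.8/21.48) = 8.060 m/s.
Along the horizontal streamline, P + ½ρv² is constant.
P₂ = P₁ − ½ρ(v₂² − v₁²) = 178000 − ½·801.5·(8.060² − 0.9369²) = 178000 − 25680 = 152300 Pa.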